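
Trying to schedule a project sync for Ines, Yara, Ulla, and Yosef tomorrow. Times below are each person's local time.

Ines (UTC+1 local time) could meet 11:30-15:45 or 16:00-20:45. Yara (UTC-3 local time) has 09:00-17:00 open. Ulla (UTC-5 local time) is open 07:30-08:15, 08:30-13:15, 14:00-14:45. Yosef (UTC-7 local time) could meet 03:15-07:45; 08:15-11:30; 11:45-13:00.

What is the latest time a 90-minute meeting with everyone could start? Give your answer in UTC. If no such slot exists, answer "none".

Ines in UTC: 10:30-14:45, 15:00-19:45 (subtract 1h to convert from UTC+1).
Yara in UTC: 12:00-20:00 (add 3h to convert from UTC-3).
Ulla in UTC: 12:30-13:15, 13:30-18:15, 19:00-19:45 (add 5h to convert from UTC-5).
Yosef in UTC: 10:15-14:45, 15:15-18:30, 18:45-20:00 (add 7h to convert from UTC-7).
Ines ∩ Yara: 12:00-14:45, 15:00-19:45.
Ines ∩ Yara ∩ Ulla: 12:30-13:15, 13:30-14:45, 15:00-18:15, 19:00-19:45.
Ines ∩ Yara ∩ Ulla ∩ Yosef: 12:30-13:15, 13:30-14:45, 15:15-18:15, 19:00-19:45.
The last common window of at least 90 minutes is 15:15-18:15; a 90-minute meeting can start as late as 16:45 and still end by 18:15.

16:45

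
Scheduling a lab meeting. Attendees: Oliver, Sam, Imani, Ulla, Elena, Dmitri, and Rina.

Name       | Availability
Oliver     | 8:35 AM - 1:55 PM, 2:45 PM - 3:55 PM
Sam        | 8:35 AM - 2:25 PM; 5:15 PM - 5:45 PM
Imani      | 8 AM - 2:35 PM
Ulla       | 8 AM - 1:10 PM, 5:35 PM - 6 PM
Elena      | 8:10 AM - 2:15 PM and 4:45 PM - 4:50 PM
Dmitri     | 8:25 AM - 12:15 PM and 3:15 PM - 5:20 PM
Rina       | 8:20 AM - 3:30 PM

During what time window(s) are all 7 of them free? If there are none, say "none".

Oliver ∩ Sam: 08:35-13:55.
Oliver ∩ Sam ∩ Imani: 08:35-13:55.
Oliver ∩ Sam ∩ Imani ∩ Ulla: 08:35-13:10.
Oliver ∩ Sam ∩ Imani ∩ Ulla ∩ Elena: 08:35-13:10.
Oliver ∩ Sam ∩ Imani ∩ Ulla ∩ Elena ∩ Dmitri: 08:35-12:15.
Oliver ∩ Sam ∩ Imani ∩ Ulla ∩ Elena ∩ Dmitri ∩ Rina: 08:35-12:15.
So the common availability across everyone is 08:35-12:15.

08:35-12:15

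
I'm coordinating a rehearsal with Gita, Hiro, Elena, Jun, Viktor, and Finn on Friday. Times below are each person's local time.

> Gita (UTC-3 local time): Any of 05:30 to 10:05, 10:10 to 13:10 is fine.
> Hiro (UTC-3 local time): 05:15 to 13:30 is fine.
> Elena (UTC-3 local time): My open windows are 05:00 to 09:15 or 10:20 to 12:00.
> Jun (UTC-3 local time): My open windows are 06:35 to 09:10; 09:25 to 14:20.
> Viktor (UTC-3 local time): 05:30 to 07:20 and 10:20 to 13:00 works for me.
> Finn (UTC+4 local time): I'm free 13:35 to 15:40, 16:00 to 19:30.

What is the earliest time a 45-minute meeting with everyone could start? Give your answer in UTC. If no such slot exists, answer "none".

09:35

Gita in UTC: 08:30-13:05, 13:10-16:10 (add 3h to convert from UTC-3).
Hiro in UTC: 08:15-16:30 (add 3h to convert from UTC-3).
Elena in UTC: 08:00-12:15, 13:20-15:00 (add 3h to convert from UTC-3).
Jun in UTC: 09:35-12:10, 12:25-17:20 (add 3h to convert from UTC-3).
Viktor in UTC: 08:30-10:20, 13:20-16:00 (add 3h to convert from UTC-3).
Finn in UTC: 09:35-11:40, 12:00-15:30 (subtract 4h to convert from UTC+4).
Gita ∩ Hiro: 08:30-13:05, 13:10-16:10.
Gita ∩ Hiro ∩ Elena: 08:30-12:15, 13:20-15:00.
Gita ∩ Hiro ∩ Elena ∩ Jun: 09:35-12:10, 13:20-15:00.
Gita ∩ Hiro ∩ Elena ∩ Jun ∩ Viktor: 09:35-10:20, 13:20-15:00.
Gita ∩ Hiro ∩ Elena ∩ Jun ∩ Viktor ∩ Finn: 09:35-10:20, 13:20-15:00.
The first common window of at least 45 minutes is 09:35-10:20, so the earliest start is 09:35.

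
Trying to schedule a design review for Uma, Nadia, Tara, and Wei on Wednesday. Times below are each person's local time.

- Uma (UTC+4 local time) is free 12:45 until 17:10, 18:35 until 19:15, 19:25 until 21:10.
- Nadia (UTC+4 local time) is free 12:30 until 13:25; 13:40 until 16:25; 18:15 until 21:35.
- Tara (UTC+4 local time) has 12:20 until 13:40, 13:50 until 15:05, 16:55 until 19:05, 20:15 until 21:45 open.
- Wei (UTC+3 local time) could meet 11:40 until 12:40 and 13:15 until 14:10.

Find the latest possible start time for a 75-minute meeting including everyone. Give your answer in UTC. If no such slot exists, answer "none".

none

Uma in UTC: 08:45-13:10, 14:35-15:15, 15:25-17:10 (subtract 4h to convert from UTC+4).
Nadia in UTC: 08:30-09:25, 09:40-12:25, 14:15-17:35 (subtract 4h to convert from UTC+4).
Tara in UTC: 08:20-09:40, 09:50-11:05, 12:55-15:05, 16:15-17:45 (subtract 4h to convert from UTC+4).
Wei in UTC: 08:40-09:40, 10:15-11:10 (subtract 3h to convert from UTC+3).
Uma ∩ Nadia: 08:45-09:25, 09:40-12:25, 14:35-15:15, 15:25-17:10.
Uma ∩ Nadia ∩ Tara: 08:45-09:25, 09:50-11:05, 14:35-15:05, 16:15-17:10.
Uma ∩ Nadia ∩ Tara ∩ Wei: 08:45-09:25, 10:15-11:05.
No common window is at least 75 minutes long.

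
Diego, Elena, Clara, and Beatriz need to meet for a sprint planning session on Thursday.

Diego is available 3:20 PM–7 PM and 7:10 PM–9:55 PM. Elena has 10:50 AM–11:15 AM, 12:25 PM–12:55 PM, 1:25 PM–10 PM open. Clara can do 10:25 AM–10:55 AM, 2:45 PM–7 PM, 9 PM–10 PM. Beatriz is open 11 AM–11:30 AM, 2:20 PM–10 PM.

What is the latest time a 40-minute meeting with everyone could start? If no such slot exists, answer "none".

21:15

Diego ∩ Elena: 15:20-19:00, 19:10-21:55.
Diego ∩ Elena ∩ Clara: 15:20-19:00, 21:00-21:55.
Diego ∩ Elena ∩ Clara ∩ Beatriz: 15:20-19:00, 21:00-21:55.
Those are the intersection windows.
The last common window of at least 40 minutes is 21:00-21:55; a 40-minute meeting can start as late as 21:15 and still end by 21:55.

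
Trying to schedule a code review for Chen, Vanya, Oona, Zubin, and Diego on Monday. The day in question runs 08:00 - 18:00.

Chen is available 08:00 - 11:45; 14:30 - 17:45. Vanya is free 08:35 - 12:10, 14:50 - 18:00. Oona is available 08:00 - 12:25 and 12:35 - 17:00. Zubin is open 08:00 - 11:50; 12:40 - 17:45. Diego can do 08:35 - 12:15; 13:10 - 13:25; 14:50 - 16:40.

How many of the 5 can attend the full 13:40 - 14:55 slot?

2

Oona and Zubin can make the full 13:40-14:55 slot — that's 2.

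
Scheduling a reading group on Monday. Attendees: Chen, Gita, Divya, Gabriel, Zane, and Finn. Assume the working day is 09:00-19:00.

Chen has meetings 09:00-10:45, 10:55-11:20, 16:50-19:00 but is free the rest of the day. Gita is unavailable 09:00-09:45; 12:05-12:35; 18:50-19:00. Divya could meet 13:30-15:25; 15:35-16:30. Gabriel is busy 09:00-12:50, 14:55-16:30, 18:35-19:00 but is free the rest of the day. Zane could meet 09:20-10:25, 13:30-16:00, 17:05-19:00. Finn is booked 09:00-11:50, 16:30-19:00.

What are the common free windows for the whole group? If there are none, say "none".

13:30-14:55

Chen free: 10:45-10:55, 11:20-16:50 (invert busy blocks within the working day).
Gita free: 09:45-12:05, 12:35-18:50 (invert busy blocks within the working day).
Divya free: 13:30-15:25, 15:35-16:30.
Gabriel free: 12:50-14:55, 16:30-18:35 (invert busy blocks within the working day).
Zane free: 09:20-10:25, 13:30-16:00, 17:05-19:00.
Finn free: 11:50-16:30 (invert busy blocks within the working day).
Chen ∩ Gita: 10:45-10:55, 11:20-12:05, 12:35-16:50.
Chen ∩ Gita ∩ Divya: 13:30-15:25, 15:35-16:30.
Chen ∩ Gita ∩ Divya ∩ Gabriel: 13:30-14:55.
Chen ∩ Gita ∩ Divya ∩ Gabriel ∩ Zane: 13:30-14:55.
Chen ∩ Gita ∩ Divya ∩ Gabriel ∩ Zane ∩ Finn: 13:30-14:55.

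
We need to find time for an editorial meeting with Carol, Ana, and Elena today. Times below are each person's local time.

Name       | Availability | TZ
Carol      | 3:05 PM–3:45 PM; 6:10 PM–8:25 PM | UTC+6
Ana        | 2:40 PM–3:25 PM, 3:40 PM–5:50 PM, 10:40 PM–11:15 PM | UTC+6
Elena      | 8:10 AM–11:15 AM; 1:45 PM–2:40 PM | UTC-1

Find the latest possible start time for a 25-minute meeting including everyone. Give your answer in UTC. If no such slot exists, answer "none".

Carol in UTC: 09:05-09:45, 12:10-14:25 (subtract 6h to convert from UTC+6).
Ana in UTC: 08:40-09:25, 09:40-11:50, 16:40-17:15 (subtract 6h to convert from UTC+6).
Elena in UTC: 09:10-12:15, 14:45-15:40 (add 1h to convert from UTC-1).
Carol ∩ Ana: 09:05-09:25, 09:40-09:45.
Carol ∩ Ana ∩ Elena: 09:10-09:25, 09:40-09:45.
No common window is at least 25 minutes long.

none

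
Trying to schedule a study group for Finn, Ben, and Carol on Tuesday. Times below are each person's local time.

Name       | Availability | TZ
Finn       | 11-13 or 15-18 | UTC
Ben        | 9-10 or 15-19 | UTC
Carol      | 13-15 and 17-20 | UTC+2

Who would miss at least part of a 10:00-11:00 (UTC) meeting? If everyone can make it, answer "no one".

Ben, Carol, Finn

Finn in UTC: 11:00-13:00, 15:00-18:00.
Ben in UTC: 09:00-10:00, 15:00-19:00.
Carol in UTC: 11:00-13:00, 15:00-18:00 (subtract 2h to convert from UTC+2).
Finn: not fully free for 10:00-11:00. Ben: not fully free for 10:00-11:00. Carol: not fully free for 10:00-11:00.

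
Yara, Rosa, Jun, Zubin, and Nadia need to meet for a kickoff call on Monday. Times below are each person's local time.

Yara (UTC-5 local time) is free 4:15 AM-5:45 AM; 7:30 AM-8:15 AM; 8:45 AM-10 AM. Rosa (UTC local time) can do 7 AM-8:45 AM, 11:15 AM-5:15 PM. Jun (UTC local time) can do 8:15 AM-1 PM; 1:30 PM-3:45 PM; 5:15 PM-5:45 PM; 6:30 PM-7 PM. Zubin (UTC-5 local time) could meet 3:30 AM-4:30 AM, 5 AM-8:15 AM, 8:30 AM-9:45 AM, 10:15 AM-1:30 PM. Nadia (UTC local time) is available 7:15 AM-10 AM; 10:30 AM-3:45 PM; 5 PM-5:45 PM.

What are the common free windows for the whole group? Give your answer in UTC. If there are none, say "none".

Yara in UTC: 09:15-10:45, 12:30-13:15, 13:45-15:00 (add 5h to convert from UTC-5).
Rosa in UTC: 07:00-08:45, 11:15-17:15.
Jun in UTC: 08:15-13:00, 13:30-15:45, 17:15-17:45, 18:30-19:00.
Zubin in UTC: 08:30-09:30, 10:00-13:15, 13:30-14:45, 15:15-18:30 (add 5h to convert from UTC-5).
Nadia in UTC: 07:15-10:00, 10:30-15:45, 17:00-17:45.
Yara ∩ Rosa: 12:30-13:15, 13:45-15:00.
Yara ∩ Rosa ∩ Jun: 12:30-13:00, 13:45-15:00.
Yara ∩ Rosa ∩ Jun ∩ Zubin: 12:30-13:00, 13:45-14:45.
Yara ∩ Rosa ∩ Jun ∩ Zubin ∩ Nadia: 12:30-13:00, 13:45-14:45.

12:30-13:00, 13:45-14:45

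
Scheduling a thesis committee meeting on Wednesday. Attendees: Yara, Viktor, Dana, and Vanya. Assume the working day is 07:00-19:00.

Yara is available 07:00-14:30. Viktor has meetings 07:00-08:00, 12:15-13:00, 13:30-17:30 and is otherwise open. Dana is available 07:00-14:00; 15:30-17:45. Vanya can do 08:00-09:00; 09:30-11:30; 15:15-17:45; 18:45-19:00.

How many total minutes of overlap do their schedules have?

Yara free: 07:00-14:30.
Viktor free: 08:00-12:15, 13:00-13:30, 17:30-19:00 (invert busy blocks within the working day).
Dana free: 07:00-14:00, 15:30-17:45.
Vanya free: 08:00-09:00, 09:30-11:30, 15:15-17:45, 18:45-19:00.
Yara ∩ Viktor: 08:00-12:15, 13:00-13:30.
Yara ∩ Viktor ∩ Dana: 08:00-12:15, 13:00-13:30.
Yara ∩ Viktor ∩ Dana ∩ Vanya: 08:00-09:00, 09:30-11:30.
Those are the intersection windows.
Summing the common windows: 60 + 120 = 180 minutes.

180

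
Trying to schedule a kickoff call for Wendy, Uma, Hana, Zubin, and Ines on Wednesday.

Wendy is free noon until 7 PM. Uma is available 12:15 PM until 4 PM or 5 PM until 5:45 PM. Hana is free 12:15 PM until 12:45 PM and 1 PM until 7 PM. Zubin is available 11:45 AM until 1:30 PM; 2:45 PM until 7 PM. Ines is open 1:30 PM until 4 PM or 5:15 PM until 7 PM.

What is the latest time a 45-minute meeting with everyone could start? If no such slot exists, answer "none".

15:15

Wendy ∩ Uma: 12:15-16:00, 17:00-17:45.
Wendy ∩ Uma ∩ Hana: 12:15-12:45, 13:00-16:00, 17:00-17:45.
Wendy ∩ Uma ∩ Hana ∩ Zubin: 12:15-12:45, 13:00-13:30, 14:45-16:00, 17:00-17:45.
Wendy ∩ Uma ∩ Hana ∩ Zubin ∩ Ines: 14:45-16:00, 17:15-17:45.
Those are the intersection windows.
The last common window of at least 45 minutes is 14:45-16:00; a 45-minute meeting can start as late as 15:15 and still end by 16:00.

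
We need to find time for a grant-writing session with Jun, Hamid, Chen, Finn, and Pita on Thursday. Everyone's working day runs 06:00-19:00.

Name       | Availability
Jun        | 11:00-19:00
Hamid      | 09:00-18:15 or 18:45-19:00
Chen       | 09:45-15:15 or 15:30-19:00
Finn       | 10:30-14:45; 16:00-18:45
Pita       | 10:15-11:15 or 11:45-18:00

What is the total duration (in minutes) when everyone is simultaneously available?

315

Jun ∩ Hamid: 11:00-18:15, 18:45-19:00.
Jun ∩ Hamid ∩ Chen: 11:00-15:15, 15:30-18:15, 18:45-19:00.
Jun ∩ Hamid ∩ Chen ∩ Finn: 11:00-14:45, 16:00-18:15.
Jun ∩ Hamid ∩ Chen ∩ Finn ∩ Pita: 11:00-11:15, 11:45-14:45, 16:00-18:00.
Summing the common windows: 15 + 180 + 120 = 315 minutes.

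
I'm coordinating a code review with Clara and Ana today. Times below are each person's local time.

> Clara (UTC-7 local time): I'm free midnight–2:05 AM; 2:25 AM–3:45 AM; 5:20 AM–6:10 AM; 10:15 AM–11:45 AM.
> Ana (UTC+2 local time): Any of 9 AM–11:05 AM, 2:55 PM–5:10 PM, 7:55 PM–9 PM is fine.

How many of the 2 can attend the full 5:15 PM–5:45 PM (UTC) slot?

1

Clara in UTC: 07:00-09:05, 09:25-10:45, 12:20-13:10, 17:15-18:45 (add 7h to convert from UTC-7).
Ana in UTC: 07:00-09:05, 12:55-15:10, 17:55-19:00 (subtract 2h to convert from UTC+2).
Clara can make the full 17:15-17:45 slot — that's 1.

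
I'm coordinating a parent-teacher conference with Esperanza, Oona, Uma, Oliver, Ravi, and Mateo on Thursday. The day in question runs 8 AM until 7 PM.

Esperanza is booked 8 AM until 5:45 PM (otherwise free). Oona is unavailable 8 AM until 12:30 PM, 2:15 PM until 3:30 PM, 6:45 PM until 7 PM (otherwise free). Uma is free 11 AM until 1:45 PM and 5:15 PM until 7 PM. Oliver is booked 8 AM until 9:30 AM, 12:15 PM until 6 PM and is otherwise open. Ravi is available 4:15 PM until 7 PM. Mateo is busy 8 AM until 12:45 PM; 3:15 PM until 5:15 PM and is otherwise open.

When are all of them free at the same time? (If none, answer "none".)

Esperanza free: 17:45-19:00 (invert busy blocks within the working day).
Oona free: 12:30-14:15, 15:30-18:45 (invert busy blocks within the working day).
Uma free: 11:00-13:45, 17:15-19:00.
Oliver free: 09:30-12:15, 18:00-19:00 (invert busy blocks within the working day).
Ravi free: 16:15-19:00.
Mateo free: 12:45-15:15, 17:15-19:00 (invert busy blocks within the working day).
Esperanza ∩ Oona: 17:45-18:45.
Esperanza ∩ Oona ∩ Uma: 17:45-18:45.
Esperanza ∩ Oona ∩ Uma ∩ Oliver: 18:00-18:45.
Esperanza ∩ Oona ∩ Uma ∩ Oliver ∩ Ravi: 18:00-18:45.
Esperanza ∩ Oona ∩ Uma ∩ Oliver ∩ Ravi ∩ Mateo: 18:00-18:45.

18:00-18:45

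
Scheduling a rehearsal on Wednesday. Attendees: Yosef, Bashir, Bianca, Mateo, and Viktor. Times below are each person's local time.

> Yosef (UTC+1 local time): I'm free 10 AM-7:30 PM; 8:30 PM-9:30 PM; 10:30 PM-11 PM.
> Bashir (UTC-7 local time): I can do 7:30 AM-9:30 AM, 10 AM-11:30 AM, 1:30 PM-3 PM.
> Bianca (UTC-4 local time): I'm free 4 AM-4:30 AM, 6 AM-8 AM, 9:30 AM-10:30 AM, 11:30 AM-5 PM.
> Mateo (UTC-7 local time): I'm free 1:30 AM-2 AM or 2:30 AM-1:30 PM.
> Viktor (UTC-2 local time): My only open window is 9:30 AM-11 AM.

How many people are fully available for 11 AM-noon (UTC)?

3

Yosef in UTC: 09:00-18:30, 19:30-20:30, 21:30-22:00 (subtract 1h to convert from UTC+1).
Bashir in UTC: 14:30-16:30, 17:00-18:30, 20:30-22:00 (add 7h to convert from UTC-7).
Bianca in UTC: 08:00-08:30, 10:00-12:00, 13:30-14:30, 15:30-21:00 (add 4h to convert from UTC-4).
Mateo in UTC: 08:30-09:00, 09:30-20:30 (add 7h to convert from UTC-7).
Viktor in UTC: 11:30-13:00 (add 2h to convert from UTC-2).
Yosef, Bianca, and Mateo can make the full 11:00-12:00 slot — that's 3.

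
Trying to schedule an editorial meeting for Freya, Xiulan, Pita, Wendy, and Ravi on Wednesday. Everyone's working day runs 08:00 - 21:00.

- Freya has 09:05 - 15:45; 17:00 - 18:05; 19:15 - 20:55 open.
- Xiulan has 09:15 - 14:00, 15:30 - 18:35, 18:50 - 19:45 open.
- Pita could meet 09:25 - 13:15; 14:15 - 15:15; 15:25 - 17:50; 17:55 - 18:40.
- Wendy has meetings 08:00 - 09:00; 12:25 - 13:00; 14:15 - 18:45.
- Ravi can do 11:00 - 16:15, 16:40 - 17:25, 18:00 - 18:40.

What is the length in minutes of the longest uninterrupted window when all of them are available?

Freya free: 09:05-15:45, 17:00-18:05, 19:15-20:55.
Xiulan free: 09:15-14:00, 15:30-18:35, 18:50-19:45.
Pita free: 09:25-13:15, 14:15-15:15, 15:25-17:50, 17:55-18:40.
Wendy free: 09:00-12:25, 13:00-14:15, 18:45-21:00 (invert busy blocks within the working day).
Ravi free: 11:00-16:15, 16:40-17:25, 18:00-18:40.
Freya ∩ Xiulan: 09:15-14:00, 15:30-15:45, 17:00-18:05, 19:15-19:45.
Freya ∩ Xiulan ∩ Pita: 09:25-13:15, 15:30-15:45, 17:00-17:50, 17:55-18:05.
Freya ∩ Xiulan ∩ Pita ∩ Wendy: 09:25-12:25, 13:00-13:15.
Freya ∩ Xiulan ∩ Pita ∩ Wendy ∩ Ravi: 11:00-12:25, 13:00-13:15.
The longest is 11:00-12:25 at 85 minutes.

85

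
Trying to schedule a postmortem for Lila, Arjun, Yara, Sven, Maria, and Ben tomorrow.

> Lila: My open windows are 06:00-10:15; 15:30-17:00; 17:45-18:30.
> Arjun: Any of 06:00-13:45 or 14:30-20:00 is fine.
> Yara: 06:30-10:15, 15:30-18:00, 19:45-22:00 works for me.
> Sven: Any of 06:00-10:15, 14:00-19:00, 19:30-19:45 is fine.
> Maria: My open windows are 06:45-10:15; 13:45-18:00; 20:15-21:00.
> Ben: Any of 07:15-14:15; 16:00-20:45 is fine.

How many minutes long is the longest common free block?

Lila ∩ Arjun: 06:00-10:15, 15:30-17:00, 17:45-18:30.
Lila ∩ Arjun ∩ Yara: 06:30-10:15, 15:30-17:00, 17:45-18:00.
Lila ∩ Arjun ∩ Yara ∩ Sven: 06:30-10:15, 15:30-17:00, 17:45-18:00.
Lila ∩ Arjun ∩ Yara ∩ Sven ∩ Maria: 06:45-10:15, 15:30-17:00, 17:45-18:00.
Lila ∩ Arjun ∩ Yara ∩ Sven ∩ Maria ∩ Ben: 07:15-10:15, 16:00-17:00, 17:45-18:00.
So the common availability across everyone is 07:15-10:15, 16:00-17:00, 17:45-18:00.
The longest is 07:15-10:15 at 180 minutes.

180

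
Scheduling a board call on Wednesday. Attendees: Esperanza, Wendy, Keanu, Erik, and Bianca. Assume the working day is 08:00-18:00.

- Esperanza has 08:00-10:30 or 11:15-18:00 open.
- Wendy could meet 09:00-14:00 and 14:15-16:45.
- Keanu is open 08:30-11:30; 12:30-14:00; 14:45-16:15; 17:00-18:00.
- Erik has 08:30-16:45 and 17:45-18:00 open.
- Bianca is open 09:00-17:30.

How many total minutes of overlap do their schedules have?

Esperanza ∩ Wendy: 09:00-10:30, 11:15-14:00, 14:15-16:45.
Esperanza ∩ Wendy ∩ Keanu: 09:00-10:30, 11:15-11:30, 12:30-14:00, 14:45-16:15.
Esperanza ∩ Wendy ∩ Keanu ∩ Erik: 09:00-10:30, 11:15-11:30, 12:30-14:00, 14:45-16:15.
Esperanza ∩ Wendy ∩ Keanu ∩ Erik ∩ Bianca: 09:00-10:30, 11:15-11:30, 12:30-14:00, 14:45-16:15.
Those are the intersection windows.
Summing the common windows: 90 + 15 + 90 + 90 = 285 minutes.

285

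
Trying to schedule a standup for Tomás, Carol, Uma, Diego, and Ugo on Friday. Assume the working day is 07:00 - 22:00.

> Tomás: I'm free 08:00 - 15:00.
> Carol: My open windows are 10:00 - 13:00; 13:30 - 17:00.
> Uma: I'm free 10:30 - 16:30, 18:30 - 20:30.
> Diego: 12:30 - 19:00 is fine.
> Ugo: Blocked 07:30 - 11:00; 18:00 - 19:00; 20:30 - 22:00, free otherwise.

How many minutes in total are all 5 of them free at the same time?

120

Tomás free: 08:00-15:00.
Carol free: 10:00-13:00, 13:30-17:00.
Uma free: 10:30-16:30, 18:30-20:30.
Diego free: 12:30-19:00.
Ugo free: 07:00-07:30, 11:00-18:00, 19:00-20:30 (invert busy blocks within the working day).
Tomás ∩ Carol: 10:00-13:00, 13:30-15:00.
Tomás ∩ Carol ∩ Uma: 10:30-13:00, 13:30-15:00.
Tomás ∩ Carol ∩ Uma ∩ Diego: 12:30-13:00, 13:30-15:00.
Tomás ∩ Carol ∩ Uma ∩ Diego ∩ Ugo: 12:30-13:00, 13:30-15:00.
Summing the common windows: 30 + 90 = 120 minutes.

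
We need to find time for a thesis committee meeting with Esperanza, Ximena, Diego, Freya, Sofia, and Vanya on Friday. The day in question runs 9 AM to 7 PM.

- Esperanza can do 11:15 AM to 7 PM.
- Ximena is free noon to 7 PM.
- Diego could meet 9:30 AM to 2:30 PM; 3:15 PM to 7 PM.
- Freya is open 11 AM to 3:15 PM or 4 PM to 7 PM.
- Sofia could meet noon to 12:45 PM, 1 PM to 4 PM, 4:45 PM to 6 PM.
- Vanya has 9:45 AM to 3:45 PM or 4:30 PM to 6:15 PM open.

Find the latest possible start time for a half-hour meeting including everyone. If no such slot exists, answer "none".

Esperanza ∩ Ximena: 12:00-19:00.
Esperanza ∩ Ximena ∩ Diego: 12:00-14:30, 15:15-19:00.
Esperanza ∩ Ximena ∩ Diego ∩ Freya: 12:00-14:30, 16:00-19:00.
Esperanza ∩ Ximena ∩ Diego ∩ Freya ∩ Sofia: 12:00-12:45, 13:00-14:30, 16:45-18:00.
Esperanza ∩ Ximena ∩ Diego ∩ Freya ∩ Sofia ∩ Vanya: 12:00-12:45, 13:00-14:30, 16:45-18:00.
Those are the intersection windows.
The last common window of at least 30 minutes is 16:45-18:00; a 30-minute meeting can start as late as 17:30 and still end by 18:00.

17:30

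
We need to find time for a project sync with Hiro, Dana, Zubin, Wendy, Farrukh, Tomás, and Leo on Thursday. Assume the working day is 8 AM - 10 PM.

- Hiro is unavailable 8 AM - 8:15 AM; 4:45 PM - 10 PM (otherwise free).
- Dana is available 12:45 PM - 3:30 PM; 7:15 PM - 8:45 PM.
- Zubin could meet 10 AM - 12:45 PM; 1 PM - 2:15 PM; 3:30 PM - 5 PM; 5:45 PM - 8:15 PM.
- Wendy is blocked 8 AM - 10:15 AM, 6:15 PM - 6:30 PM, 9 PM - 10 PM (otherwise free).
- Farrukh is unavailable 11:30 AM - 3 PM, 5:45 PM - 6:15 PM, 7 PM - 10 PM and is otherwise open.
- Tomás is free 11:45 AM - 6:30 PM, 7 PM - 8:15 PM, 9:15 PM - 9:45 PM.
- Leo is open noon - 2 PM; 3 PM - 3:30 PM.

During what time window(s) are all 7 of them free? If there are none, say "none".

Hiro free: 08:15-16:45 (invert busy blocks within the working day).
Dana free: 12:45-15:30, 19:15-20:45.
Zubin free: 10:00-12:45, 13:00-14:15, 15:30-17:00, 17:45-20:15.
Wendy free: 10:15-18:15, 18:30-21:00 (invert busy blocks within the working day).
Farrukh free: 08:00-11:30, 15:00-17:45, 18:15-19:00 (invert busy blocks within the working day).
Tomás free: 11:45-18:30, 19:00-20:15, 21:15-21:45.
Leo free: 12:00-14:00, 15:00-15:30.
Hiro ∩ Dana: 12:45-15:30.
Hiro ∩ Dana ∩ Zubin: 13:00-14:15.
Hiro ∩ Dana ∩ Zubin ∩ Wendy: 13:00-14:15.
Hiro ∩ Dana ∩ Zubin ∩ Wendy ∩ Farrukh: ∅.
Hiro ∩ Dana ∩ Zubin ∩ Wendy ∩ Farrukh ∩ Tomás: ∅.
Hiro ∩ Dana ∩ Zubin ∩ Wendy ∩ Farrukh ∩ Tomás ∩ Leo: ∅.
There is no time when everyone is free.

none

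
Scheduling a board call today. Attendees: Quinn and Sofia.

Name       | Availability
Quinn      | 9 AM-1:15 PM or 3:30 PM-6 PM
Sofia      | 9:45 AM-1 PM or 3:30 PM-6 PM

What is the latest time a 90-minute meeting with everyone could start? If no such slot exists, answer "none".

Quinn ∩ Sofia: 09:45-13:00, 15:30-18:00.
The last common window of at least 90 minutes is 15:30-18:00; a 90-minute meeting can start as late as 16:30 and still end by 18:00.

16:30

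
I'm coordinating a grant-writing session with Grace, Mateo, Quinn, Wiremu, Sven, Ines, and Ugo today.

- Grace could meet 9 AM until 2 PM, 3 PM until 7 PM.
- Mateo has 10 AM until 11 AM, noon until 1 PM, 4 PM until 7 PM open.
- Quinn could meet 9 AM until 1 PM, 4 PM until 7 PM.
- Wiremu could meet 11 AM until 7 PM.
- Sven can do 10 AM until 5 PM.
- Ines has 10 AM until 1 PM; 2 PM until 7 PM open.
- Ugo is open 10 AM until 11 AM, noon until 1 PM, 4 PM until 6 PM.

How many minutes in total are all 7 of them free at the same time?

120

Grace ∩ Mateo: 10:00-11:00, 12:00-13:00, 16:00-19:00.
Grace ∩ Mateo ∩ Quinn: 10:00-11:00, 12:00-13:00, 16:00-19:00.
Grace ∩ Mateo ∩ Quinn ∩ Wiremu: 12:00-13:00, 16:00-19:00.
Grace ∩ Mateo ∩ Quinn ∩ Wiremu ∩ Sven: 12:00-13:00, 16:00-17:00.
Grace ∩ Mateo ∩ Quinn ∩ Wiremu ∩ Sven ∩ Ines: 12:00-13:00, 16:00-17:00.
Grace ∩ Mateo ∩ Quinn ∩ Wiremu ∩ Sven ∩ Ines ∩ Ugo: 12:00-13:00, 16:00-17:00.
Summing the common windows: 60 + 60 = 120 minutes.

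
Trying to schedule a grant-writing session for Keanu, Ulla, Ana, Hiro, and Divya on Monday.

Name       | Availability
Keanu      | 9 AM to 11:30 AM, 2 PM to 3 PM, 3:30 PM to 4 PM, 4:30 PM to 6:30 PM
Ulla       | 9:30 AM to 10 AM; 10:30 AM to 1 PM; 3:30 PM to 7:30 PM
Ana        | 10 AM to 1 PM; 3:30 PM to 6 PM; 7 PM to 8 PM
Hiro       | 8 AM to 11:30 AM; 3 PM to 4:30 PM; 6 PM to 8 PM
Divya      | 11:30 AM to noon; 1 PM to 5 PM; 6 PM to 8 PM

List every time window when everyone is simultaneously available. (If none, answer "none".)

15:30-16:00

Keanu ∩ Ulla: 09:30-10:00, 10:30-11:30, 15:30-16:00, 16:30-18:30.
Keanu ∩ Ulla ∩ Ana: 10:30-11:30, 15:30-16:00, 16:30-18:00.
Keanu ∩ Ulla ∩ Ana ∩ Hiro: 10:30-11:30, 15:30-16:00.
Keanu ∩ Ulla ∩ Ana ∩ Hiro ∩ Divya: 15:30-16:00.
Those are the intersection windows.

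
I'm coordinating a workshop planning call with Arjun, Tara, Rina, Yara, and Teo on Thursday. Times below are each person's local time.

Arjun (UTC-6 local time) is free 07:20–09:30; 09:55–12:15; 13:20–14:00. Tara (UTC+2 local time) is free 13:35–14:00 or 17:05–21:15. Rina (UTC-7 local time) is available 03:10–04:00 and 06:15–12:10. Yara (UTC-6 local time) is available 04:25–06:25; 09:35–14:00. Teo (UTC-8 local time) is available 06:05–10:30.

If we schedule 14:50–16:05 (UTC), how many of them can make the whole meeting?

2

Arjun in UTC: 13:20-15:30, 15:55-18:15, 19:20-20:00 (add 6h to convert from UTC-6).
Tara in UTC: 11:35-12:00, 15:05-19:15 (subtract 2h to convert from UTC+2).
Rina in UTC: 10:10-11:00, 13:15-19:10 (add 7h to convert from UTC-7).
Yara in UTC: 10:25-12:25, 15:35-20:00 (add 6h to convert from UTC-6).
Teo in UTC: 14:05-18:30 (add 8h to convert from UTC-8).
Rina and Teo can make the full 14:50-16:05 slot — that's 2.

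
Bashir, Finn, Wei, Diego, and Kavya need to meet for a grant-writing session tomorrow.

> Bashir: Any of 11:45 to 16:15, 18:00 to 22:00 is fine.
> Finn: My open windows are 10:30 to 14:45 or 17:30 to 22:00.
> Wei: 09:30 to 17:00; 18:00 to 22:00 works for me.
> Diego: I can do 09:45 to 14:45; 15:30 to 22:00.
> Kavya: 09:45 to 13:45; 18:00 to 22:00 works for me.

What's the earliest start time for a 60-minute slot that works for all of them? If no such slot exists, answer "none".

11:45

Bashir ∩ Finn: 11:45-14:45, 18:00-22:00.
Bashir ∩ Finn ∩ Wei: 11:45-14:45, 18:00-22:00.
Bashir ∩ Finn ∩ Wei ∩ Diego: 11:45-14:45, 18:00-22:00.
Bashir ∩ Finn ∩ Wei ∩ Diego ∩ Kavya: 11:45-13:45, 18:00-22:00.
The first common window of at least 60 minutes is 11:45-13:45, so the earliest start is 11:45.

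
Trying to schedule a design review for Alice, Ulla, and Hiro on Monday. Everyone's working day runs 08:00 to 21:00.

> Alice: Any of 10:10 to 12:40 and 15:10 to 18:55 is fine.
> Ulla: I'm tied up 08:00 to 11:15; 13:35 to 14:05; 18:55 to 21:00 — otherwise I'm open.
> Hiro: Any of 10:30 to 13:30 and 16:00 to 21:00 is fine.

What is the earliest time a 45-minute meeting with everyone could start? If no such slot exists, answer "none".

11:15

Alice free: 10:10-12:40, 15:10-18:55.
Ulla free: 11:15-13:35, 14:05-18:55 (invert busy blocks within the working day).
Hiro free: 10:30-13:30, 16:00-21:00.
Alice ∩ Ulla: 11:15-12:40, 15:10-18:55.
Alice ∩ Ulla ∩ Hiro: 11:15-12:40, 16:00-18:55.
The first common window of at least 45 minutes is 11:15-12:40, so the earliest start is 11:15.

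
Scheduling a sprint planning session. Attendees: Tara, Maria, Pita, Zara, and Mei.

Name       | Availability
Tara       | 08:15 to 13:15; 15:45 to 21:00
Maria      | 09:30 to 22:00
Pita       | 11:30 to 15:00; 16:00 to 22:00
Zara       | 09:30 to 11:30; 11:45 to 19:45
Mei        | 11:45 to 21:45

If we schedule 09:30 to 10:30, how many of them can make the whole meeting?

Tara, Maria, and Zara can make the full 09:30-10:30 slot — that's 3.

3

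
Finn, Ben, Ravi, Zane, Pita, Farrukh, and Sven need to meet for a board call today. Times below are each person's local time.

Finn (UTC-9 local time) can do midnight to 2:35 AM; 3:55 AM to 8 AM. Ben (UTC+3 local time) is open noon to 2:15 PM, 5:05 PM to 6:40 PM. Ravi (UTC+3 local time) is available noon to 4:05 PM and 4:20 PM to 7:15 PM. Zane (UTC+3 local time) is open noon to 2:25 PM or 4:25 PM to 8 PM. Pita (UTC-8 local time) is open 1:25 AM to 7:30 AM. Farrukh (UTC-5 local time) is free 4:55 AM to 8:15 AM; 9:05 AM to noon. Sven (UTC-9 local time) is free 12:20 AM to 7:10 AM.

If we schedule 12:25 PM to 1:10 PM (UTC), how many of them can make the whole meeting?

3

Finn in UTC: 09:00-11:35, 12:55-17:00 (add 9h to convert from UTC-9).
Ben in UTC: 09:00-11:15, 14:05-15:40 (subtract 3h to convert from UTC+3).
Ravi in UTC: 09:00-13:05, 13:20-16:15 (subtract 3h to convert from UTC+3).
Zane in UTC: 09:00-11:25, 13:25-17:00 (subtract 3h to convert from UTC+3).
Pita in UTC: 09:25-15:30 (add 8h to convert from UTC-8).
Farrukh in UTC: 09:55-13:15, 14:05-17:00 (add 5h to convert from UTC-5).
Sven in UTC: 09:20-16:10 (add 9h to convert from UTC-9).
Pita, Farrukh, and Sven can make the full 12:25-13:10 slot — that's 3.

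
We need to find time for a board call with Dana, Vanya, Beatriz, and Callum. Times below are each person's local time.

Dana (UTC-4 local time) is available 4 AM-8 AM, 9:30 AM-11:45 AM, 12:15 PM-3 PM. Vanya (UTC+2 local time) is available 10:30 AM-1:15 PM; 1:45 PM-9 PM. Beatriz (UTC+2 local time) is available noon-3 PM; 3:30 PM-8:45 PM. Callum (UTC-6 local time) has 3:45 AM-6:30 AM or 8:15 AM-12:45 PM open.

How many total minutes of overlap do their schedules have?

Dana in UTC: 08:00-12:00, 13:30-15:45, 16:15-19:00 (add 4h to convert from UTC-4).
Vanya in UTC: 08:30-11:15, 11:45-19:00 (subtract 2h to convert from UTC+2).
Beatriz in UTC: 10:00-13:00, 13:30-18:45 (subtract 2h to convert from UTC+2).
Callum in UTC: 09:45-12:30, 14:15-18:45 (add 6h to convert from UTC-6).
Dana ∩ Vanya: 08:30-11:15, 11:45-12:00, 13:30-15:45, 16:15-19:00.
Dana ∩ Vanya ∩ Beatriz: 10:00-11:15, 11:45-12:00, 13:30-15:45, 16:15-18:45.
Dana ∩ Vanya ∩ Beatriz ∩ Callum: 10:00-11:15, 11:45-12:00, 14:15-15:45, 16:15-18:45.
Summing the common windows: 75 + 15 + 90 + 150 = 330 minutes.

330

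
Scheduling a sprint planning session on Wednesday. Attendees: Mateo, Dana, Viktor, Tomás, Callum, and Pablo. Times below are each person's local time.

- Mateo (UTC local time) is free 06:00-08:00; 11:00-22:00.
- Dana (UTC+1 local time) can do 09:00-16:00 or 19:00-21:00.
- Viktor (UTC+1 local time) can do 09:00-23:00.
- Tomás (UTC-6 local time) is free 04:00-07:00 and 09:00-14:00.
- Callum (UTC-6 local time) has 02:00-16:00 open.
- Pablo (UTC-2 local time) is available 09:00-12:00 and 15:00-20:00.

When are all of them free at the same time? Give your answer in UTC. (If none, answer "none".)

Mateo in UTC: 06:00-08:00, 11:00-22:00.
Dana in UTC: 08:00-15:00, 18:00-20:00 (subtract 1h to convert from UTC+1).
Viktor in UTC: 08:00-22:00 (subtract 1h to convert from UTC+1).
Tomás in UTC: 10:00-13:00, 15:00-20:00 (add 6h to convert from UTC-6).
Callum in UTC: 08:00-22:00 (add 6h to convert from UTC-6).
Pablo in UTC: 11:00-14:00, 17:00-22:00 (add 2h to convert from UTC-2).
Mateo ∩ Dana: 11:00-15:00, 18:00-20:00.
Mateo ∩ Dana ∩ Viktor: 11:00-15:00, 18:00-20:00.
Mateo ∩ Dana ∩ Viktor ∩ Tomás: 11:00-13:00, 18:00-20:00.
Mateo ∩ Dana ∩ Viktor ∩ Tomás ∩ Callum: 11:00-13:00, 18:00-20:00.
Mateo ∩ Dana ∩ Viktor ∩ Tomás ∩ Callum ∩ Pablo: 11:00-13:00, 18:00-20:00.

11:00-13:00, 18:00-20:00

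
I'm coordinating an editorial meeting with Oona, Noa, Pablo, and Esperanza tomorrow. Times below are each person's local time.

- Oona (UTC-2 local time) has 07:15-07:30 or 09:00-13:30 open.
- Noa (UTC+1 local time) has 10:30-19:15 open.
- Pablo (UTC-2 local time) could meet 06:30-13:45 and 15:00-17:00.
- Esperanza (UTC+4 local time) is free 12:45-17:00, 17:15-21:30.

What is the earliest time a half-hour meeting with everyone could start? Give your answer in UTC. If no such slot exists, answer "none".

11:00

Oona in UTC: 09:15-09:30, 11:00-15:30 (add 2h to convert from UTC-2).
Noa in UTC: 09:30-18:15 (subtract 1h to convert from UTC+1).
Pablo in UTC: 08:30-15:45, 17:00-19:00 (add 2h to convert from UTC-2).
Esperanza in UTC: 08:45-13:00, 13:15-17:30 (subtract 4h to convert from UTC+4).
Oona ∩ Noa: 11:00-15:30.
Oona ∩ Noa ∩ Pablo: 11:00-15:30.
Oona ∩ Noa ∩ Pablo ∩ Esperanza: 11:00-13:00, 13:15-15:30.
Those are the intersection windows.
The first common window of at least 30 minutes is 11:00-13:00, so the earliest start is 11:00.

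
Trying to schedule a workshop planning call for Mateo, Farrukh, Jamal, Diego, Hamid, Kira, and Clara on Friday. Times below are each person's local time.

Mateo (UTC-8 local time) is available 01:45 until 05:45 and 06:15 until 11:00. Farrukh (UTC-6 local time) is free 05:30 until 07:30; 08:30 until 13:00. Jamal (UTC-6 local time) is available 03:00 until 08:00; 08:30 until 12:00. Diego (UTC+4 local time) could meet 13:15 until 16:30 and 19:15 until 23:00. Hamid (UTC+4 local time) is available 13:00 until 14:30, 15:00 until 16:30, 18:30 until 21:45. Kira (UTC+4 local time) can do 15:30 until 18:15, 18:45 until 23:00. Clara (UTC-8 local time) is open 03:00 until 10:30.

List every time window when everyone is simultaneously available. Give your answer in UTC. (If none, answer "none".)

Mateo in UTC: 09:45-13:45, 14:15-19:00 (add 8h to convert from UTC-8).
Farrukh in UTC: 11:30-13:30, 14:30-19:00 (add 6h to convert from UTC-6).
Jamal in UTC: 09:00-14:00, 14:30-18:00 (add 6h to convert from UTC-6).
Diego in UTC: 09:15-12:30, 15:15-19:00 (subtract 4h to convert from UTC+4).
Hamid in UTC: 09:00-10:30, 11:00-12:30, 14:30-17:45 (subtract 4h to convert from UTC+4).
Kira in UTC: 11:30-14:15, 14:45-19:00 (subtract 4h to convert from UTC+4).
Clara in UTC: 11:00-18:30 (add 8h to convert from UTC-8).
Mateo ∩ Farrukh: 11:30-13:30, 14:30-19:00.
Mateo ∩ Farrukh ∩ Jamal: 11:30-13:30, 14:30-18:00.
Mateo ∩ Farrukh ∩ Jamal ∩ Diego: 11:30-12:30, 15:15-18:00.
Mateo ∩ Farrukh ∩ Jamal ∩ Diego ∩ Hamid: 11:30-12:30, 15:15-17:45.
Mateo ∩ Farrukh ∩ Jamal ∩ Diego ∩ Hamid ∩ Kira: 11:30-12:30, 15:15-17:45.
Mateo ∩ Farrukh ∩ Jamal ∩ Diego ∩ Hamid ∩ Kira ∩ Clara: 11:30-12:30, 15:15-17:45.

11:30-12:30, 15:15-17:45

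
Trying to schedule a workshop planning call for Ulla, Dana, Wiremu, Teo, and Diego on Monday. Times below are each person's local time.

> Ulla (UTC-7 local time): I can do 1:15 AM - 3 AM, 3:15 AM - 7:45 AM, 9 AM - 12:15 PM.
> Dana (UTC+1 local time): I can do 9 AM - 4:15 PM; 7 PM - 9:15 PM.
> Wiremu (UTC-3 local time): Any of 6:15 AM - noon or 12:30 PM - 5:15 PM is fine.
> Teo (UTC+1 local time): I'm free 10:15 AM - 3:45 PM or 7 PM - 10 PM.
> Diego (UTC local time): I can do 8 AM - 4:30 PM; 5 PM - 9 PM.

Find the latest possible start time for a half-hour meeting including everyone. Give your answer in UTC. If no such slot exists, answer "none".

Ulla in UTC: 08:15-10:00, 10:15-14:45, 16:00-19:15 (add 7h to convert from UTC-7).
Dana in UTC: 08:00-15:15, 18:00-20:15 (subtract 1h to convert from UTC+1).
Wiremu in UTC: 09:15-15:00, 15:30-20:15 (add 3h to convert from UTC-3).
Teo in UTC: 09:15-14:45, 18:00-21:00 (subtract 1h to convert from UTC+1).
Diego in UTC: 08:00-16:30, 17:00-21:00.
Ulla ∩ Dana: 08:15-10:00, 10:15-14:45, 18:00-19:15.
Ulla ∩ Dana ∩ Wiremu: 09:15-10:00, 10:15-14:45, 18:00-19:15.
Ulla ∩ Dana ∩ Wiremu ∩ Teo: 09:15-10:00, 10:15-14:45, 18:00-19:15.
Ulla ∩ Dana ∩ Wiremu ∩ Teo ∩ Diego: 09:15-10:00, 10:15-14:45, 18:00-19:15.
The last common window of at least 30 minutes is 18:00-19:15; a 30-minute meeting can start as late as 18:45 and still end by 19:15.

18:45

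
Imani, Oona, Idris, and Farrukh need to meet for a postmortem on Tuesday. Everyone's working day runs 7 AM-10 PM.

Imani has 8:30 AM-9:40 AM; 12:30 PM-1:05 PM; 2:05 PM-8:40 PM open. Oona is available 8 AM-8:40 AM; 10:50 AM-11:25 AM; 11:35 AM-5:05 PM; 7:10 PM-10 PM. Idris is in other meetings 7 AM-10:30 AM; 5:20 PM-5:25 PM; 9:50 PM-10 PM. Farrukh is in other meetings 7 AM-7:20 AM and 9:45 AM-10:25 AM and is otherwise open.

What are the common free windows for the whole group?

12:30-13:05, 14:05-17:05, 19:10-20:40

Imani free: 08:30-09:40, 12:30-13:05, 14:05-20:40.
Oona free: 08:00-08:40, 10:50-11:25, 11:35-17:05, 19:10-22:00.
Idris free: 10:30-17:20, 17:25-21:50 (invert busy blocks within the working day).
Farrukh free: 07:20-09:45, 10:25-22:00 (invert busy blocks within the working day).
Imani ∩ Oona: 08:30-08:40, 12:30-13:05, 14:05-17:05, 19:10-20:40.
Imani ∩ Oona ∩ Idris: 12:30-13:05, 14:05-17:05, 19:10-20:40.
Imani ∩ Oona ∩ Idris ∩ Farrukh: 12:30-13:05, 14:05-17:05, 19:10-20:40.
So the common availability across everyone is 12:30-13:05, 14:05-17:05, 19:10-20:40.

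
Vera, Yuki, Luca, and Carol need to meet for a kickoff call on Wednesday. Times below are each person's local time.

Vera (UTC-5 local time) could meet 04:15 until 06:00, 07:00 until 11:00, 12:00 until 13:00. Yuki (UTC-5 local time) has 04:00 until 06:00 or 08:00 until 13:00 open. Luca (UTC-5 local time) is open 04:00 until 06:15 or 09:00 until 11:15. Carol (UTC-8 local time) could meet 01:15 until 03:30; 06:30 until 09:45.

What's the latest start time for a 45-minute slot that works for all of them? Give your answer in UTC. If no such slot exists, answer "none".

15:15

Vera in UTC: 09:15-11:00, 12:00-16:00, 17:00-18:00 (add 5h to convert from UTC-5).
Yuki in UTC: 09:00-11:00, 13:00-18:00 (add 5h to convert from UTC-5).
Luca in UTC: 09:00-11:15, 14:00-16:15 (add 5h to convert from UTC-5).
Carol in UTC: 09:15-11:30, 14:30-17:45 (add 8h to convert from UTC-8).
Vera ∩ Yuki: 09:15-11:00, 13:00-16:00, 17:00-18:00.
Vera ∩ Yuki ∩ Luca: 09:15-11:00, 14:00-16:00.
Vera ∩ Yuki ∩ Luca ∩ Carol: 09:15-11:00, 14:30-16:00.
Those are the intersection windows.
The last common window of at least 45 minutes is 14:30-16:00; a 45-minute meeting can start as late as 15:15 and still end by 16:00.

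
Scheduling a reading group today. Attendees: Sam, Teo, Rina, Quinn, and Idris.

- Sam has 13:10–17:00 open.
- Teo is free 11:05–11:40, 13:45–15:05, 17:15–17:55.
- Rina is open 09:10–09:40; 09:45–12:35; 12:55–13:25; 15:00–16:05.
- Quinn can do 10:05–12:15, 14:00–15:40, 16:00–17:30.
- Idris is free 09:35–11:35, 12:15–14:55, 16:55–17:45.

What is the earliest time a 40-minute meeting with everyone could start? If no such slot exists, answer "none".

Sam ∩ Teo: 13:45-15:05.
Sam ∩ Teo ∩ Rina: 15:00-15:05.
Sam ∩ Teo ∩ Rina ∩ Quinn: 15:00-15:05.
Sam ∩ Teo ∩ Rina ∩ Quinn ∩ Idris: ∅.
There is no time when everyone is free.
No common window is at least 40 minutes long.

none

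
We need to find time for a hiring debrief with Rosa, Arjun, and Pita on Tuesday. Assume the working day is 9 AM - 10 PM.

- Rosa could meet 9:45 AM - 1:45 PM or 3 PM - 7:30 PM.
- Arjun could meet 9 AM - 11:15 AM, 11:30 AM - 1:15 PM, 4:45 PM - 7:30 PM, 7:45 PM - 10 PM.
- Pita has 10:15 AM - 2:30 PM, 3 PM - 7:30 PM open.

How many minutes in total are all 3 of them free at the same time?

330

Rosa ∩ Arjun: 09:45-11:15, 11:30-13:15, 16:45-19:30.
Rosa ∩ Arjun ∩ Pita: 10:15-11:15, 11:30-13:15, 16:45-19:30.
Summing the common windows: 60 + 105 + 165 = 330 minutes.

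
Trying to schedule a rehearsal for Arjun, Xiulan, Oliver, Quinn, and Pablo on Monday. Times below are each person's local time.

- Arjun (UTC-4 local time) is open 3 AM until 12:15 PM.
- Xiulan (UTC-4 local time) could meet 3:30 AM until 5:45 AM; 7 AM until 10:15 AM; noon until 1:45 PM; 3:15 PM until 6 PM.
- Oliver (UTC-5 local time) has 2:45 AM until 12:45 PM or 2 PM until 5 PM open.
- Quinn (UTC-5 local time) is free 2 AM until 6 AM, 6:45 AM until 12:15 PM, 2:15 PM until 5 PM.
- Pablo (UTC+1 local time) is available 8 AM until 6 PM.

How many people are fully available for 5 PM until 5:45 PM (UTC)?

2

Arjun in UTC: 07:00-16:15 (add 4h to convert from UTC-4).
Xiulan in UTC: 07:30-09:45, 11:00-14:15, 16:00-17:45, 19:15-22:00 (add 4h to convert from UTC-4).
Oliver in UTC: 07:45-17:45, 19:00-22:00 (add 5h to convert from UTC-5).
Quinn in UTC: 07:00-11:00, 11:45-17:15, 19:15-22:00 (add 5h to convert from UTC-5).
Pablo in UTC: 07:00-17:00 (subtract 1h to convert from UTC+1).
Xiulan and Oliver can make the full 17:00-17:45 slot — that's 2.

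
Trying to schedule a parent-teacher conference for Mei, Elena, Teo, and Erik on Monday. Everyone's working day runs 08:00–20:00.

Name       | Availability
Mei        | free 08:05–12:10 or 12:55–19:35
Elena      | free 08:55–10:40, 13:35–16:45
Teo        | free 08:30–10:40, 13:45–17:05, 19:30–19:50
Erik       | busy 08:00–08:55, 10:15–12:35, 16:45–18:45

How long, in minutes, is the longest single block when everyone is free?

180

Mei free: 08:05-12:10, 12:55-19:35.
Elena free: 08:55-10:40, 13:35-16:45.
Teo free: 08:30-10:40, 13:45-17:05, 19:30-19:50.
Erik free: 08:55-10:15, 12:35-16:45, 18:45-20:00 (invert busy blocks within the working day).
Mei ∩ Elena: 08:55-10:40, 13:35-16:45.
Mei ∩ Elena ∩ Teo: 08:55-10:40, 13:45-16:45.
Mei ∩ Elena ∩ Teo ∩ Erik: 08:55-10:15, 13:45-16:45.
The longest is 13:45-16:45 at 180 minutes.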